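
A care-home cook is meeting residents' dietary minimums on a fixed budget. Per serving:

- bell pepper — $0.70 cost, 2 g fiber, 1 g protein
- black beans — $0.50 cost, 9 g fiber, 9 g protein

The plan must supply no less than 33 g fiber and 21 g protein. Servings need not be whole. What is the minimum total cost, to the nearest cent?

$1.83

Compare the cost at each extreme point of the feasible region.
bell pepper only: max(33/2, 21/1) = 21 servings → $14.70.
black beans only: max(33/9, 21/9) = 3.667 servings → $1.83.
bell pepper + black beans with both tight: 12 servings and 1 serving → $8.90.
The minimum over all feasible corners is $1.83.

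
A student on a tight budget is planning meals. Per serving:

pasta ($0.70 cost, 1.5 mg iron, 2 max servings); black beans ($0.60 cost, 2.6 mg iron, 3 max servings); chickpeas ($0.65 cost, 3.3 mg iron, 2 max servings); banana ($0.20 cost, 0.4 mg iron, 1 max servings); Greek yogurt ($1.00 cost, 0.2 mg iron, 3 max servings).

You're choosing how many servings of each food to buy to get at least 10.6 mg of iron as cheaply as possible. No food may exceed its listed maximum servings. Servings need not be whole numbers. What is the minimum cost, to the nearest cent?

$2.22

Cost per mg of iron: chickpeas $0.1970, black beans $0.2308, pasta $0.4667, banana $0.5000, Greek yogurt $5.0000.
Take 2 servings of chickpeas: +6.6 mg iron for $1.30 (total $1.30, still need 4.0 mg).
Take 1.538 servings of black beans: +4.0 mg iron for $0.92 (total $2.22, still need 0.0 mg).
Filling from the cheapest source first is optimal under one linear minimum: $2.22.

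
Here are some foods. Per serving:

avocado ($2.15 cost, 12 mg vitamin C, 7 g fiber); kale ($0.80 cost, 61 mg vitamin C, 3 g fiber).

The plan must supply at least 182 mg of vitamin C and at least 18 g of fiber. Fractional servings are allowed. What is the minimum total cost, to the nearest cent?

With two linear requirements the optimum uses one or two foods; enumerate the corners.
avocado only: max(182/12, 18/7) = 15.17 servings → $32.61.
kale only: max(182/61, 18/3) = 6 servings → $4.80.
avocado + kale with both tight: 1.412 servings and 2.706 servings → $5.20.
Cheapest feasible corner: $4.80.

$4.80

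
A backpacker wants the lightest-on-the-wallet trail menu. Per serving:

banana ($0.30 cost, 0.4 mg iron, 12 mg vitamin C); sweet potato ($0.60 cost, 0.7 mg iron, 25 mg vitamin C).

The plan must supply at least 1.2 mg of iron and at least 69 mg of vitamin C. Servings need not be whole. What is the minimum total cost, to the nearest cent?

$1.66

A basic optimal solution has at most two foods positive. Try each food alone and each pair with both targets met exactly.
banana only: max(1.2/0.4, 69/12) = 5.75 servings → $1.73.
sweet potato only: max(1.2/0.7, 69/25) = 2.76 servings → $1.66.
banana + sweet potato: intersection lies outside the first quadrant.
The minimum over all feasible corners is $1.66.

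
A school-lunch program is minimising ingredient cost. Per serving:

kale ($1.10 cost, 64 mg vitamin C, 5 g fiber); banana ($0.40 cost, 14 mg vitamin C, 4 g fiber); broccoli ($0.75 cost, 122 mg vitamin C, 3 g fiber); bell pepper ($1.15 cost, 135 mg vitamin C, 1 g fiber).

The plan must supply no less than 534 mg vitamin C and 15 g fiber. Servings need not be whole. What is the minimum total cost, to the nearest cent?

$3.44

kale only: max(534/64, 15/5) = 8.344 servings → $9.18.
banana only: max(534/14, 15/4) = 38.14 servings → $15.26.
broccoli only: max(534/122, 15/3) = 5 servings → $3.75.
bell pepper only: max(534/135, 15/1) = 15 servings → $17.25.
kale + banana: intersection lies outside the first quadrant.
kale + broccoli with both tight: 0.5455 servings and 4.091 servings → $3.67.
kale + bell pepper with both tight: 2.44 servings and 2.799 servings → $5.90.
banana + broccoli with both tight: 0.5112 servings and 4.318 servings → $3.44.
banana + bell pepper with both tight: 2.835 servings and 3.662 servings → $5.34.
broccoli + bell pepper: intersection lies outside the first quadrant.
The minimum over all feasible corners is $3.44.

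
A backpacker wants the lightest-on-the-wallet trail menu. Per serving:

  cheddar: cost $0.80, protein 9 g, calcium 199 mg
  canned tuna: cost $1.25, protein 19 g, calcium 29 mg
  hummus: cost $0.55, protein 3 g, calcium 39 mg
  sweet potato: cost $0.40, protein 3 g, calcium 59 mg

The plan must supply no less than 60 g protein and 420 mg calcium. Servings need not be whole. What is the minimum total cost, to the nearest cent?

Minimising a linear cost over {protein ≥ 60, calcium ≥ 420, servings ≥ 0} — the optimum is at a vertex, using one or two foods.
cheddar only: max(60/9, 420/199) = 6.667 servings → $5.33.
canned tuna only: max(60/19, 420/29) = 14.48 servings → $18.10.
hummus only: max(60/3, 420/39) = 20 servings → $11.00.
sweet potato only: max(60/3, 420/59) = 20 servings → $8.00.
cheddar + canned tuna with both tight: 1.773 servings and 2.318 servings → $4.32.
cheddar + hummus: the both-tight solution has a negative serving — not a feasible corner.
cheddar + sweet potato: intersection lies outside the first quadrant.
canned tuna + hummus with both tight: 1.651 servings and 9.541 servings → $7.31.
canned tuna + sweet potato with both tight: 2.205 servings and 6.035 servings → $5.17.
hummus + sweet potato: intersection lies outside the first quadrant.
The minimum over all feasible corners is $4.32.

$4.32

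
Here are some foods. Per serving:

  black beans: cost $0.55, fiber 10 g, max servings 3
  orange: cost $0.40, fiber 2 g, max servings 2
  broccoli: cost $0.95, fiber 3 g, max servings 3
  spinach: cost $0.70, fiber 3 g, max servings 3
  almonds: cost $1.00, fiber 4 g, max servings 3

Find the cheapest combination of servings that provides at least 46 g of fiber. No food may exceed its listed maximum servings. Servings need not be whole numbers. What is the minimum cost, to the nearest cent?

$5.30

Cost per g of fiber: black beans $0.0550, orange $0.2000, spinach $0.2333, almonds $0.2500, broccoli $0.3167.
Take 3 servings of black beans: +30.0 g fiber for $1.65 (total $1.65, still need 16.0 g).
Take 2 servings of orange: +4.0 g fiber for $0.80 (total $2.45, still need 12.0 g).
Take 3 servings of spinach: +9.0 g fiber for $2.10 (total $4.55, still need 3.0 g).
Take 0.75 servings of almonds: +3.0 g fiber for $0.75 (total $5.30, still need 0.0 g).
Filling from the cheapest source first is optimal under one linear minimum: $5.30.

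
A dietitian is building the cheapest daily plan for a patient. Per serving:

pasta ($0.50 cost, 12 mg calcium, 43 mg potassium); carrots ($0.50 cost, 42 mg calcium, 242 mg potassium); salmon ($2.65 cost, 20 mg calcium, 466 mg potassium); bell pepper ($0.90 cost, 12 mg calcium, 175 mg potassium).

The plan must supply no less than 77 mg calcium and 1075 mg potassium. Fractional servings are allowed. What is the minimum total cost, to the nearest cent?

$2.22

For a min-cost LP with two ≥-constraints, a basic feasible solution has at most two positive variables.
pasta only: max(77/12, 1075/43) = 25 servings → $12.50.
carrots only: max(77/42, 1075/242) = 4.442 servings → $2.22.
salmon only: max(77/20, 1075/466) = 3.85 servings → $10.20.
bell pepper only: max(77/12, 1075/175) = 6.417 servings → $5.78.
pasta + carrots with both targets exact would need a negative amount; discard.
pasta + salmon with both tight: 3.039 servings and 2.026 servings → $6.89.
pasta + bell pepper with both tight: 0.363 servings and 6.054 servings → $5.63.
carrots + salmon with both tight: 0.9762 servings and 1.8 servings → $5.26.
carrots + bell pepper with both tight: 0.1293 servings and 5.964 servings → $5.43.
salmon + bell pepper: the both-tight solution has a negative serving — not a feasible corner.
The minimum over all feasible corners is $2.22.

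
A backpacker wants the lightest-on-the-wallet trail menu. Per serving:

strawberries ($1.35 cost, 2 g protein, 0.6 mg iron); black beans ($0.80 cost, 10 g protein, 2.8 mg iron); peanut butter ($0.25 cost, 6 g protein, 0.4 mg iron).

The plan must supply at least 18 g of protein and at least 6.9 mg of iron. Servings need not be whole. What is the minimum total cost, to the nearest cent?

$1.97

With two linear requirements the optimum uses one or two foods; enumerate the corners.
strawberries only: max(18/2, 6.9/0.6) = 11.5 servings → $15.53.
black beans only: max(18/10, 6.9/2.8) = 2.464 servings → $1.97.
peanut butter only: max(18/6, 6.9/0.4) = 17.25 servings → $4.31.
strawberries + black beans: intersection lies outside the first quadrant.
strawberries + peanut butter: the both-tight solution has a negative serving — not a feasible corner.
black beans + peanut butter with both targets exact would need a negative amount; discard.
The minimum over all feasible corners is $1.97.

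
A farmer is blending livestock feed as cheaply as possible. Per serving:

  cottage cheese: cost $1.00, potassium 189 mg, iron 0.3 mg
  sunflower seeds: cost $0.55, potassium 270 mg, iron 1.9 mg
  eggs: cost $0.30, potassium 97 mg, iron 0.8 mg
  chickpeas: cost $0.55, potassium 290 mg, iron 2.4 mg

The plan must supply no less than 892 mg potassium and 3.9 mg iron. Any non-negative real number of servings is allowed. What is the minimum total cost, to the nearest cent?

For a min-cost LP with two ≥-constraints, a basic feasible solution has at most two positive variables.
cottage cheese only: max(892/189, 3.9/0.3) = 13 servings → $13.00.
sunflower seeds only: max(892/270, 3.9/1.9) = 3.304 servings → $1.82.
eggs only: max(892/97, 3.9/0.8) = 9.196 servings → $2.76.
chickpeas only: max(892/290, 3.9/2.4) = 3.076 servings → $1.69.
cottage cheese + sunflower seeds with both tight: 2.308 servings and 1.688 servings → $3.24.
cottage cheese + eggs with both tight: 2.746 servings and 3.845 servings → $3.90.
cottage cheese + chickpeas with both tight: 2.755 servings and 1.281 servings → $3.46.
sunflower seeds + eggs with both targets exact would need a negative amount; discard.
sunflower seeds + chickpeas: the both-tight solution has a negative serving — not a feasible corner.
eggs + chickpeas: the both-tight solution has a negative serving — not a feasible corner.
So the least-cost plan costs $1.69.

$1.69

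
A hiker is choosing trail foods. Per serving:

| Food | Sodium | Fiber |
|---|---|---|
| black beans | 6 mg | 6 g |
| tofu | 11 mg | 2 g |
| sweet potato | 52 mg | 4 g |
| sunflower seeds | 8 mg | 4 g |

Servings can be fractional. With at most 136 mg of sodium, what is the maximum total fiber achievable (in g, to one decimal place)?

136.0 g

Fiber per mg sodium: black beans 1, sunflower seeds 0.5, tofu 0.1818, sweet potato 0.07692.
With no serving limits, spend the whole sodium allowance on black beans: 136 mg / 6 mg × 6 g = 136.0 g.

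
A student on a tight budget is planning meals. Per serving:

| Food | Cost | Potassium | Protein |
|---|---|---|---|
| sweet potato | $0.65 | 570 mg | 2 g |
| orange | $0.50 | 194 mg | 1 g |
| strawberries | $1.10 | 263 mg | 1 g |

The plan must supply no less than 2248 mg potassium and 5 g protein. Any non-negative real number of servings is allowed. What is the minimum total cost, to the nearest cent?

$2.56

Two binding constraints pin down two serving amounts, so the optimal mix uses at most two foods. The candidates are each food alone (scaled to the tighter of potassium/protein) and each pair with both constraints tight.
sweet potato only: max(2248/570, 5/2) = 3.944 servings → $2.56.
orange only: max(2248/194, 5/1) = 11.59 servings → $5.79.
strawberries only: max(2248/263, 5/1) = 8.548 servings → $9.40.
sweet potato + orange: intersection lies outside the first quadrant.
sweet potato + strawberries with both targets exact would need a negative amount; discard.
orange + strawberries: intersection lies outside the first quadrant.
The minimum over all feasible corners is $2.56.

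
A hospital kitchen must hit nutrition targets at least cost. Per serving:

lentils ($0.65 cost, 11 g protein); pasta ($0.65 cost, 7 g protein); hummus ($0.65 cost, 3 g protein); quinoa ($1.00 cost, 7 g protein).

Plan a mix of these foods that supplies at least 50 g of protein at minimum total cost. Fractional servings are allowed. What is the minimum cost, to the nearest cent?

Cost per g of protein: lentils $0.0591, pasta $0.0929, quinoa $0.1429, hummus $0.2167.
With no serving limits, use only lentils: 50 g / 11 g = 4.545 servings × $0.65 = $2.95.

$2.95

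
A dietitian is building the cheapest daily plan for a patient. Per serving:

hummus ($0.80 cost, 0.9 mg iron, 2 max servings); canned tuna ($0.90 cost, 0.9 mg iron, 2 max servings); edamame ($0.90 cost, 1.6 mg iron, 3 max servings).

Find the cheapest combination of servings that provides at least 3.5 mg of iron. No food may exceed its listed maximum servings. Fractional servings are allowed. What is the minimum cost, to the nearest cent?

Cost per mg of iron: edamame $0.5625, hummus $0.8889, canned tuna $1.0000.
Take 2.188 servings of edamame: +3.5 mg iron for $1.97 (total $1.97, still need 0.0 mg).
Greedy by cheapest-per-mg is optimal for a single linear constraint, so the minimum cost is $1.97.

$1.97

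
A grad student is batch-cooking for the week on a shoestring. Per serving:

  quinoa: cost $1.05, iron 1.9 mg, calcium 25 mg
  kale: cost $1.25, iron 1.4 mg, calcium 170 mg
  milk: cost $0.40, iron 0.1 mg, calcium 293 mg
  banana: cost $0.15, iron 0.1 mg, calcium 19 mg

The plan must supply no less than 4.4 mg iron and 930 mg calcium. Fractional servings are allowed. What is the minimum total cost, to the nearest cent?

The cheapest plan sits at a corner of the feasible region — with two constraints it uses at most two foods.
quinoa only: max(4.4/1.9, 930/25) = 37.2 servings → $39.06.
kale only: max(4.4/1.4, 930/170) = 5.471 servings → $6.84.
milk only: max(4.4/0.1, 930/293) = 44 servings → $17.60.
banana only: max(4.4/0.1, 930/19) = 48.95 servings → $7.34.
quinoa + kale with both targets exact would need a negative amount; discard.
quinoa + milk with both tight: 2.158 servings and 2.99 servings → $3.46.
quinoa + banana: the both-tight solution has a negative serving — not a feasible corner.
kale + milk with both tight: 3.042 servings and 1.409 servings → $4.37.
kale + banana: the both-tight solution has a negative serving — not a feasible corner.
milk + banana with both tight: 0.3431 servings and 43.66 servings → $6.69.
So the least-cost plan costs $3.46.

$3.46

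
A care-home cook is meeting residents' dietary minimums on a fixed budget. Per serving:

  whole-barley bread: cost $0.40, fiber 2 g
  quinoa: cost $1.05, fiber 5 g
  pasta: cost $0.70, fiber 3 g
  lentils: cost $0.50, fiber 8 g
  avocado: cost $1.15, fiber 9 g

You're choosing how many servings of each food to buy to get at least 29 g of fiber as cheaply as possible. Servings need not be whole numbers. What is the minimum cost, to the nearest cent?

Cost per g of fiber: lentils $0.0625, avocado $0.1278, whole-barley bread $0.2000, quinoa $0.2100, pasta $0.2333.
With no serving limits, use only lentils: 29 g / 8 g = 3.625 servings × $0.50 = $1.81.

$1.81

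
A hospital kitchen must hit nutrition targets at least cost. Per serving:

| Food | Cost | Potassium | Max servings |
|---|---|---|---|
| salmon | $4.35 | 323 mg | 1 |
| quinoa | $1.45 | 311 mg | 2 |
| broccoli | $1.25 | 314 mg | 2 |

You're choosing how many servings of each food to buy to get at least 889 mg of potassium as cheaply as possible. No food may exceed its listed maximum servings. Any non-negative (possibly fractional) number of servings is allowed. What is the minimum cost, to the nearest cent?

Cost per mg of potassium: broccoli $0.0040, quinoa $0.0047, salmon $0.0135.
Take 2 servings of broccoli: +628.0 mg potassium for $2.50 (total $2.50, still need 261.0 mg).
Take 0.8392 servings of quinoa: +261.0 mg potassium for $1.22 (total $3.72, still need 0.0 mg).
Greedy by cheapest-per-mg is optimal for a single linear constraint, so the minimum cost is $3.72.

$3.72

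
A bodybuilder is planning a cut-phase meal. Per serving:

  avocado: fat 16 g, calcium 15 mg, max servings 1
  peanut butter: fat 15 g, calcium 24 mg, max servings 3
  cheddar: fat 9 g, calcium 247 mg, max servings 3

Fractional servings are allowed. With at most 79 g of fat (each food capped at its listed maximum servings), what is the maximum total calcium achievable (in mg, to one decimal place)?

Calcium per g fat: cheddar 27.44, peanut butter 1.6, avocado 0.9375.
Take 3 servings of cheddar: uses 27 g fat, +741.0 mg calcium (running total 741.0 mg).
Take 3 servings of peanut butter: uses 45 g fat, +72.0 mg calcium (running total 813.0 mg).
Take 0.4375 servings of avocado: uses 7 g fat, +6.6 mg calcium (running total 819.6 mg).
Greedy by best ratio exhausts the fat allowance optimally: 819.6 mg.

819.6 mg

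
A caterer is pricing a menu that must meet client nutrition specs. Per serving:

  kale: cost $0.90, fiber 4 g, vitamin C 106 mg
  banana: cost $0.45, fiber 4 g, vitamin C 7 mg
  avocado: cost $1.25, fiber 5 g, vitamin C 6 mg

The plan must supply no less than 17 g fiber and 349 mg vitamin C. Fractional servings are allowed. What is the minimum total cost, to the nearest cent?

The cheapest plan sits at a corner of the feasible region — with two constraints it uses at most two foods.
kale only: max(17/4, 349/106) = 4.25 servings → $3.83.
banana only: max(17/4, 349/7) = 49.86 servings → $22.44.
avocado only: max(17/5, 349/6) = 58.17 servings → $72.71.
kale + banana with both tight: 3.225 servings and 1.025 servings → $3.36.
kale + avocado with both tight: 3.247 servings and 0.8024 servings → $3.93.
banana + avocado: intersection lies outside the first quadrant.
So the least-cost plan costs $3.36.

$3.36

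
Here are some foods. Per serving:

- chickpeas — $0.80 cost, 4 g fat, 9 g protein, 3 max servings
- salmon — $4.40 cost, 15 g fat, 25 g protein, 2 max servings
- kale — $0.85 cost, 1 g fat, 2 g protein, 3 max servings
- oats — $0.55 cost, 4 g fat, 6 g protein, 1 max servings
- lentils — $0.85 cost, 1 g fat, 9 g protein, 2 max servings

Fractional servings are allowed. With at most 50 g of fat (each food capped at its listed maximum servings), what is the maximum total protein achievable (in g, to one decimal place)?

Protein per g fat: lentils 9, chickpeas 2.25, kale 2, salmon 1.667, oats 1.5.
Take 2 servings of lentils: uses 2 g fat, +18.0 g protein (running total 18.0 g).
Take 3 servings of chickpeas: uses 12 g fat, +27.0 g protein (running total 45.0 g).
Take 3 servings of kale: uses 3 g fat, +6.0 g protein (running total 51.0 g).
Take 2 servings of salmon: uses 30 g fat, +50.0 g protein (running total 101.0 g).
Take 0.75 servings of oats: uses 3 g fat, +4.5 g protein (running total 105.5 g).
Filling greedily by protein-per-g fat is optimal for one linear limit, giving 105.5 g.

105.5 g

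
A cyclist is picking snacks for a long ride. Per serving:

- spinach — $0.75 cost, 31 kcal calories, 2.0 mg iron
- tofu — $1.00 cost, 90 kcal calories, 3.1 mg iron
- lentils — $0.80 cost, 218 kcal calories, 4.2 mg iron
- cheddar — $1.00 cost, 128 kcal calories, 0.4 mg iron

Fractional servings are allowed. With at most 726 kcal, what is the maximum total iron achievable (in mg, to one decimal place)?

Iron per kcal: spinach 0.06452, tofu 0.03444, lentils 0.01927, cheddar 0.003125.
With no serving limits, spend the whole calories allowance on spinach: 726 kcal / 31 kcal × 2.0 mg = 46.8 mg.

46.8 mg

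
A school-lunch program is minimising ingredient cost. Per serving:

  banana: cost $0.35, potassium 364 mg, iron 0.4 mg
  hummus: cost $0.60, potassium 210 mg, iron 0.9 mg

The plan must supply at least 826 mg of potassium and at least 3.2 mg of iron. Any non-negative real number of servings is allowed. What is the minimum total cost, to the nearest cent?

$2.16

Check every corner: each single food scaled to meet both minima, and each pair solved so both constraints bind.
banana only: max(826/364, 3.2/0.4) = 8 servings → $2.80.
hummus only: max(826/210, 3.2/0.9) = 3.933 servings → $2.36.
banana + hummus with both tight: 0.2931 servings and 3.425 servings → $2.16.
The minimum over all feasible corners is $2.16.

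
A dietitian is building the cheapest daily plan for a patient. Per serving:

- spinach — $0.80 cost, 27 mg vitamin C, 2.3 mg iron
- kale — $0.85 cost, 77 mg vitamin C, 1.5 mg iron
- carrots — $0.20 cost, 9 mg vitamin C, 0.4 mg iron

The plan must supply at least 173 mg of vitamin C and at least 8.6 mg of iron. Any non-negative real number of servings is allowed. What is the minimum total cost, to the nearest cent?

An LP optimum is at a vertex; with two nutrient constraints at most two foods are used. Check each candidate.
spinach only: max(173/27, 8.6/2.3) = 6.407 servings → $5.13.
kale only: max(173/77, 8.6/1.5) = 5.733 servings → $4.87.
carrots only: max(173/9, 8.6/0.4) = 21.5 servings → $4.30.
spinach + kale with both tight: 2.948 servings and 1.213 servings → $3.39.
spinach + carrots with both tight: 0.8283 servings and 16.74 servings → $4.01.
kale + carrots with both targets exact would need a negative amount; discard.
The minimum over all feasible corners is $3.39.

$3.39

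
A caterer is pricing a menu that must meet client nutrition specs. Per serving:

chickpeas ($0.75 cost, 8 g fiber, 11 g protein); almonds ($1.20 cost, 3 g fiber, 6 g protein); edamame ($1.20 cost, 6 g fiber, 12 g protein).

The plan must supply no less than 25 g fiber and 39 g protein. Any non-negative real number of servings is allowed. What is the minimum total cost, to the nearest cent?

chickpeas only: max(25/8, 39/11) = 3.545 servings → $2.66.
almonds only: max(25/3, 39/6) = 8.333 servings → $10.00.
edamame only: max(25/6, 39/12) = 4.167 servings → $5.00.
chickpeas + almonds with both tight: 2.2 servings and 2.467 servings → $4.61.
chickpeas + edamame with both tight: 2.2 servings and 1.233 servings → $3.13.
almonds + edamame (both tight): parallel constraints — no distinct corner.
Cheapest feasible corner: $2.66.

$2.66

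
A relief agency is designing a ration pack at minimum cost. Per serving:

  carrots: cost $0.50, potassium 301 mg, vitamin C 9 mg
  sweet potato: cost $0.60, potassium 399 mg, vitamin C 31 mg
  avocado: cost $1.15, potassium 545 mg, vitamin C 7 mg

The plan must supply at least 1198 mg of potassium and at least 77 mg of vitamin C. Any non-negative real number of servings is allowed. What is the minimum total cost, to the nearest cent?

Compare the cost at each extreme point of the feasible region.
carrots only: max(1198/301, 77/9) = 8.556 servings → $4.28.
sweet potato only: max(1198/399, 77/31) = 3.003 servings → $1.80.
avocado only: max(1198/545, 77/7) = 11 servings → $12.65.
carrots + sweet potato with both tight: 1.118 servings and 2.159 servings → $1.85.
carrots + avocado with both targets exact would need a negative amount; discard.
sweet potato + avocado with both tight: 2.381 servings and 0.4549 servings → $1.95.
So the least-cost plan costs $1.80.

$1.80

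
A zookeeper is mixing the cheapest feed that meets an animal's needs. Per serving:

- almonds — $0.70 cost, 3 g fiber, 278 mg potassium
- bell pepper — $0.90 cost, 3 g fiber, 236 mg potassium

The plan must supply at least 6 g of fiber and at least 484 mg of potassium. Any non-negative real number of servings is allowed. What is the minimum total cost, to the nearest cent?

Two binding constraints pin down two serving amounts, so the optimal mix uses at most two foods. The candidates are each food alone (scaled to the tighter of fiber/potassium) and each pair with both constraints tight.
almonds only: max(6/3, 484/278) = 2 servings → $1.40.
bell pepper only: max(6/3, 484/236) = 2.051 servings → $1.85.
almonds + bell pepper with both tight: 0.2857 servings and 1.714 servings → $1.74.
Cheapest feasible corner: $1.40.

$1.40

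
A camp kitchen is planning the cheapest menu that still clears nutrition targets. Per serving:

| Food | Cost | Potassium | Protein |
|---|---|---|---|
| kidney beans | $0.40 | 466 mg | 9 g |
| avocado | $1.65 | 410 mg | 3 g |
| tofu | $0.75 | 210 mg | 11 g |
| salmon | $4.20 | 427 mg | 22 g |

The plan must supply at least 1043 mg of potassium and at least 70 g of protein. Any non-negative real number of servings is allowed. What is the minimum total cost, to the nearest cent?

Two binding constraints pin down two serving amounts, so the optimal mix uses at most two foods. The candidates are each food alone (scaled to the tighter of potassium/protein) and each pair with both constraints tight.
kidney beans only: max(1043/466, 70/9) = 7.778 servings → $3.11.
avocado only: max(1043/410, 70/3) = 23.33 servings → $38.50.
tofu only: max(1043/210, 70/11) = 6.364 servings → $4.77.
salmon only: max(1043/427, 70/22) = 3.182 servings → $13.36.
kidney beans + avocado with both targets exact would need a negative amount; discard.
kidney beans + tofu: the both-tight solution has a negative serving — not a feasible corner.
kidney beans + salmon with both targets exact would need a negative amount; discard.
avocado + tofu: intersection lies outside the first quadrant.
avocado + salmon: the both-tight solution has a negative serving — not a feasible corner.
tofu + salmon: intersection lies outside the first quadrant.
Cheapest feasible corner: $3.11.

$3.11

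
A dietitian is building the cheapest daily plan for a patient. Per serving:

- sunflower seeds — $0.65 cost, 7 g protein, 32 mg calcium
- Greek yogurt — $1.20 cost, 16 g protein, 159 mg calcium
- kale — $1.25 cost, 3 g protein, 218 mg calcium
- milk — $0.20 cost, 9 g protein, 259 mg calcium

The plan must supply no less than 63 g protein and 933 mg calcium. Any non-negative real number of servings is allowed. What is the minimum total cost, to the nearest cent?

A basic optimal solution has at most two foods positive. Try each food alone and each pair with both targets met exactly.
sunflower seeds only: max(63/7, 933/32) = 29.16 servings → $18.95.
Greek yogurt only: max(63/16, 933/159) = 5.868 servings → $7.04.
kale only: max(63/3, 933/218) = 21 servings → $26.25.
milk only: max(63/9, 933/259) = 7 servings → $1.40.
sunflower seeds + Greek yogurt: intersection lies outside the first quadrant.
sunflower seeds + kale with both tight: 7.647 servings and 3.157 servings → $8.92.
sunflower seeds + milk with both tight: 5.193 servings and 2.961 servings → $3.97.
Greek yogurt + kale with both tight: 3.632 servings and 1.631 servings → $6.40.
Greek yogurt + milk with both tight: 2.919 servings and 1.81 servings → $3.87.
kale + milk: intersection lies outside the first quadrant.
The minimum over all feasible corners is $1.40.

$1.40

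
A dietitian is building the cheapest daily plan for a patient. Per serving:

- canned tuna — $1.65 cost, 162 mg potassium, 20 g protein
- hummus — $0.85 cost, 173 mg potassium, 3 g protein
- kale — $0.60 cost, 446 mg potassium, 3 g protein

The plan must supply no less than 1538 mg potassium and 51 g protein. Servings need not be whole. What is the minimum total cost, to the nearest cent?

Minimising a linear cost over {potassium ≥ 1538, protein ≥ 51, servings ≥ 0} — the optimum is at a vertex, using one or two foods.
canned tuna only: max(1538/162, 51/20) = 9.494 servings → $15.66.
hummus only: max(1538/173, 51/3) = 17 servings → $14.45.
kale only: max(1538/446, 51/3) = 17 servings → $10.20.
canned tuna + hummus with both tight: 1.415 servings and 7.565 servings → $8.77.
canned tuna + kale with both tight: 2.15 servings and 2.668 servings → $5.15.
hummus + kale: intersection lies outside the first quadrant.
So the least-cost plan costs $5.15.

$5.15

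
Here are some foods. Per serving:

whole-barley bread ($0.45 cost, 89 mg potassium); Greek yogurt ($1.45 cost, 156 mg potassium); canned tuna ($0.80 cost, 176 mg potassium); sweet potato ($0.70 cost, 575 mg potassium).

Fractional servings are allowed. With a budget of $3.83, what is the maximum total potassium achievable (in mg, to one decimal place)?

Potassium per dollar: sweet potato 821.4, canned tuna 220, whole-barley bread 197.8, Greek yogurt 107.6.
With no serving limits, spend the whole cost allowance on sweet potato: $3.83 / $0.70 × 575 mg = 3146.1 mg.

3146.1 mg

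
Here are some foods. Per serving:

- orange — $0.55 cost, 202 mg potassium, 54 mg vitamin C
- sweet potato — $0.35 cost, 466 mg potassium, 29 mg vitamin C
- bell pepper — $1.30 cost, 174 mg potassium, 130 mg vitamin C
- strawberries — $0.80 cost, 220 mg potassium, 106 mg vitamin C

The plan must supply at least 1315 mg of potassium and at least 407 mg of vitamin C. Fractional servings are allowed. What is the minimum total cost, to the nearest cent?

The cheapest plan sits at a corner of the feasible region — with two constraints it uses at most two foods.
orange only: max(1315/202, 407/54) = 7.537 servings → $4.15.
sweet potato only: max(1315/466, 407/29) = 14.03 servings → $4.91.
bell pepper only: max(1315/174, 407/130) = 7.557 servings → $9.82.
strawberries only: max(1315/220, 407/106) = 5.977 servings → $4.78.
orange + sweet potato with both targets exact would need a negative amount; discard.
orange + bell pepper with both tight: 5.938 servings and 0.6644 servings → $4.13.
orange + strawberries with both tight: 5.23 servings and 1.175 servings → $3.82.
sweet potato + bell pepper with both tight: 1.803 servings and 2.729 servings → $4.18.
sweet potato + strawberries with both tight: 1.159 servings and 3.523 servings → $3.22.
bell pepper + strawberries: the both-tight solution has a negative serving — not a feasible corner.
The minimum over all feasible corners is $3.22.

$3.22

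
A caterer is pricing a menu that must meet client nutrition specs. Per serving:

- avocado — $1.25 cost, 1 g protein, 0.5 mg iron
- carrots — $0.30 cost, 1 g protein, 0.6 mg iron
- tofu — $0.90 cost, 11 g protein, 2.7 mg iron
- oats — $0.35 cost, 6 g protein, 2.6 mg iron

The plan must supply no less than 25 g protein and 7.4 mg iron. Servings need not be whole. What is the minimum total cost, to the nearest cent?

At the optimum either one food covers both requirements or two foods hit both targets exactly; no other combination can be cheaper.
avocado only: max(25/1, 7.4/0.5) = 25 servings → $31.25.
carrots only: max(25/1, 7.4/0.6) = 25 servings → $7.50.
tofu only: max(25/11, 7.4/2.7) = 2.741 servings → $2.47.
oats only: max(25/6, 7.4/2.6) = 4.167 servings → $1.46.
avocado + carrots: the both-tight solution has a negative serving — not a feasible corner.
avocado + tofu with both tight: 4.964 servings and 1.821 servings → $7.84.
avocado + oats: intersection lies outside the first quadrant.
carrots + tofu with both tight: 3.564 servings and 1.949 servings → $2.82.
carrots + oats: intersection lies outside the first quadrant.
tofu + oats with both tight: 1.661 servings and 1.121 servings → $1.89.
The minimum over all feasible corners is $1.46.

$1.46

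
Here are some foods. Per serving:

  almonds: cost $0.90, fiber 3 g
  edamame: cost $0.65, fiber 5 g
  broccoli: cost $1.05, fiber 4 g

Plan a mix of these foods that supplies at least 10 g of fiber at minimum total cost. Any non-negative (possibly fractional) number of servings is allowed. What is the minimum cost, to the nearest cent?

$1.30

Cost per g of fiber: edamame $0.1300, broccoli $0.2625, almonds $0.3000.
With no serving limits, use only edamame: 10 g / 5 g = 2 servings × $0.65 = $1.30.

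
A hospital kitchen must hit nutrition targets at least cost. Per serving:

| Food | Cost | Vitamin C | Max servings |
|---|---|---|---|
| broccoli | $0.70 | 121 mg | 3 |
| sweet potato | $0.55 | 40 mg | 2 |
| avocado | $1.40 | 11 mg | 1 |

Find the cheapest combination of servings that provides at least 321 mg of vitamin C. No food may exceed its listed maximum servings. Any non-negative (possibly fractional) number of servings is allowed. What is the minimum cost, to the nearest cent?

Cost per mg of vitamin C: broccoli $0.0058, sweet potato $0.0138, avocado $0.1273.
Take 2.653 servings of broccoli: +321.0 mg vitamin C for $1.86 (total $1.86, still need 0.0 mg).
Greedy by cheapest-per-mg is optimal for a single linear constraint, so the minimum cost is $1.86.

$1.86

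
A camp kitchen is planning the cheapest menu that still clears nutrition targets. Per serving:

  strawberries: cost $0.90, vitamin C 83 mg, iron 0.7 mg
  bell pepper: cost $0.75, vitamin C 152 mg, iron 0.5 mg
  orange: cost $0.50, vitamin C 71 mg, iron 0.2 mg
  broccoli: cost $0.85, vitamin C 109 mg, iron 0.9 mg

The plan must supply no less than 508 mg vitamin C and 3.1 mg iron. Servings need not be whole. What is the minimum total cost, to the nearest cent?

Compare the cost at each extreme point of the feasible region.
strawberries only: max(508/83, 3.1/0.7) = 6.12 servings → $5.51.
bell pepper only: max(508/152, 3.1/0.5) = 6.2 servings → $4.65.
orange only: max(508/71, 3.1/0.2) = 15.5 servings → $7.75.
broccoli only: max(508/109, 3.1/0.9) = 4.661 servings → $3.96.
strawberries + bell pepper with both tight: 3.347 servings and 1.515 servings → $4.15.
strawberries + orange with both tight: 3.58 servings and 2.97 servings → $4.71.
strawberries + broccoli with both targets exact would need a negative amount; discard.
bell pepper + orange: the both-tight solution has a negative serving — not a feasible corner.
bell pepper + broccoli with both tight: 1.45 servings and 2.639 servings → $3.33.
orange + broccoli with both tight: 2.834 servings and 2.815 servings → $3.81.
The minimum over all feasible corners is $3.33.

$3.33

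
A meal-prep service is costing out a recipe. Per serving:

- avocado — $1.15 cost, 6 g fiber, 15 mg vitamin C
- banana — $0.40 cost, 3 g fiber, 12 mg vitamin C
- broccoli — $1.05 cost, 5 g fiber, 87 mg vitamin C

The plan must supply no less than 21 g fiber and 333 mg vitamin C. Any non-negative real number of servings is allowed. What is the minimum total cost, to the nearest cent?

At the optimum either one food covers both requirements or two foods hit both targets exactly; no other combination can be cheaper.
avocado only: max(21/6, 333/15) = 22.2 servings → $25.53.
banana only: max(21/3, 333/12) = 27.75 servings → $11.10.
broccoli only: max(21/5, 333/87) = 4.2 servings → $4.41.
avocado + banana: the both-tight solution has a negative serving — not a feasible corner.
avocado + broccoli with both tight: 0.3624 servings and 3.765 servings → $4.37.
banana + broccoli with both tight: 0.806 servings and 3.716 servings → $4.22.
Cheapest feasible corner: $4.22.

$4.22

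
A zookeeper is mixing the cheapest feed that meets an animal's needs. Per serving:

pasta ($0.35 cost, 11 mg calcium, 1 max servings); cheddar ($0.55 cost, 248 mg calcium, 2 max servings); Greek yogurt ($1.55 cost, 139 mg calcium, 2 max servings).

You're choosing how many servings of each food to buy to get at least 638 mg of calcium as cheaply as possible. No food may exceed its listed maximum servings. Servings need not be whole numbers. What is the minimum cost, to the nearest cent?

$2.68

Cost per mg of calcium: cheddar $0.0022, Greek yogurt $0.0112, pasta $0.0318.
Take 2 servings of cheddar: +496.0 mg calcium for $1.10 (total $1.10, still need 142.0 mg).
Take 1.022 servings of Greek yogurt: +142.0 mg calcium for $1.58 (total $2.68, still need 0.0 mg).
Greedy by cheapest-per-mg is optimal for a single linear constraint, so the minimum cost is $2.68.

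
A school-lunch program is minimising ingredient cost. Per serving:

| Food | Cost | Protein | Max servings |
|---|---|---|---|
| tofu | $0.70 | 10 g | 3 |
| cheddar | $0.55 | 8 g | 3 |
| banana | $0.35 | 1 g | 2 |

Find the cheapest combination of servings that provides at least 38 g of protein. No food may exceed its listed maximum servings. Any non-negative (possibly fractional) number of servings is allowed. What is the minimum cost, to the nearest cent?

Cost per g of protein: cheddar $0.0688, tofu $0.0700, banana $0.3500.
Take 3 servings of cheddar: +24.0 g protein for $1.65 (total $1.65, still need 14.0 g).
Take 1.4 servings of tofu: +14.0 g protein for $0.98 (total $2.63, still need 0.0 g).
Greedy by cheapest-per-g is optimal for a single linear constraint, so the minimum cost is $2.63.

$2.63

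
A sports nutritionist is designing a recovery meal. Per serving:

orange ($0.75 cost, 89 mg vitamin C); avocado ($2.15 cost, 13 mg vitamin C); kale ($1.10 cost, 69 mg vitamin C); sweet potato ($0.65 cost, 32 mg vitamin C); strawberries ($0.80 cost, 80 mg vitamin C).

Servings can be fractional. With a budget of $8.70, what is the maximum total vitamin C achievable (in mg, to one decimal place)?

Vitamin C per dollar: orange 118.7, strawberries 100, kale 62.73, sweet potato 49.23, avocado 6.047.
With no serving limits, spend the whole cost allowance on orange: $8.70 / $0.75 × 89 mg = 1032.4 mg.

1032.4 mg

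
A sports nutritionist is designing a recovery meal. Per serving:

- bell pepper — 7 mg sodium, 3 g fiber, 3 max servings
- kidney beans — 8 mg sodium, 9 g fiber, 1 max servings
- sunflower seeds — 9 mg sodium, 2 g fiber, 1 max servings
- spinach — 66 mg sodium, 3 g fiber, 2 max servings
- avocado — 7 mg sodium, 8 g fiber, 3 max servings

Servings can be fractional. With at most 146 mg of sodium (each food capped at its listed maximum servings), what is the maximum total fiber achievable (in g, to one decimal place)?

48.0 g

Fiber per mg sodium: avocado 1.143, kidney beans 1.125, bell pepper 0.4286, sunflower seeds 0.2222, spinach 0.04545.
Take 3 servings of avocado: uses 21 mg sodium, +24.0 g fiber (running total 24.0 g).
Take 1 serving of kidney beans: uses 8 mg sodium, +9.0 g fiber (running total 33.0 g).
Take 3 servings of bell pepper: uses 21 mg sodium, +9.0 g fiber (running total 42.0 g).
Take 1 serving of sunflower seeds: uses 9 mg sodium, +2.0 g fiber (running total 44.0 g).
Take 1.318 servings of spinach: uses 87 mg sodium, +4.0 g fiber (running total 48.0 g).
Greedy by best ratio exhausts the sodium allowance optimally: 48.0 g.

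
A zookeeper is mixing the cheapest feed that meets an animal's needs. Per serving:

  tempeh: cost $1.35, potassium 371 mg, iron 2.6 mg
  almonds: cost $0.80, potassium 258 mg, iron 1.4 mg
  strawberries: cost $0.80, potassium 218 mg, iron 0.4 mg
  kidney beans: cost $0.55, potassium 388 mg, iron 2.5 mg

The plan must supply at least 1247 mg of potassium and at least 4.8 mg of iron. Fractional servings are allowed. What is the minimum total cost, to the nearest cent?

$1.77

With two linear requirements the optimum uses one or two foods; enumerate the corners.
tempeh only: max(1247/371, 4.8/2.6) = 3.361 servings → $4.54.
almonds only: max(1247/258, 4.8/1.4) = 4.833 servings → $3.87.
strawberries only: max(1247/218, 4.8/0.4) = 12 servings → $9.60.
kidney beans only: max(1247/388, 4.8/2.5) = 3.214 servings → $1.77.
tempeh + almonds: intersection lies outside the first quadrant.
tempeh + strawberries with both tight: 1.309 servings and 3.493 servings → $4.56.
tempeh + kidney beans with both targets exact would need a negative amount; discard.
almonds + strawberries with both tight: 2.711 servings and 2.512 servings → $4.18.
almonds + kidney beans with both targets exact would need a negative amount; discard.
strawberries + kidney beans with both tight: 3.22 servings and 1.405 servings → $3.35.
So the least-cost plan costs $1.77.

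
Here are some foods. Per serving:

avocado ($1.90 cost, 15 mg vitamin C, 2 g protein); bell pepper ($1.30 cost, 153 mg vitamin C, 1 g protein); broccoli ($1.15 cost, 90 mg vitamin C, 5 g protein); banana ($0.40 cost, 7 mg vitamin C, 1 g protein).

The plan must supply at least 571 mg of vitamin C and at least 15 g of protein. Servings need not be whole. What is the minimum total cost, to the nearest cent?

$5.84

With two linear requirements the optimum uses one or two foods; enumerate the corners.
avocado only: max(571/15, 15/2) = 38.07 servings → $72.33.
bell pepper only: max(571/153, 15/1) = 15 servings → $19.50.
broccoli only: max(571/90, 15/5) = 6.344 servings → $7.30.
banana only: max(571/7, 15/1) = 81.57 servings → $32.63.
avocado + bell pepper with both tight: 5.924 servings and 3.151 servings → $15.35.
avocado + broccoli with both targets exact would need a negative amount; discard.
avocado + banana: the both-tight solution has a negative serving — not a feasible corner.
bell pepper + broccoli with both tight: 2.23 servings and 2.554 servings → $5.84.
bell pepper + banana with both tight: 3.192 servings and 11.81 servings → $8.87.
broccoli + banana with both targets exact would need a negative amount; discard.
So the least-cost plan costs $5.84.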